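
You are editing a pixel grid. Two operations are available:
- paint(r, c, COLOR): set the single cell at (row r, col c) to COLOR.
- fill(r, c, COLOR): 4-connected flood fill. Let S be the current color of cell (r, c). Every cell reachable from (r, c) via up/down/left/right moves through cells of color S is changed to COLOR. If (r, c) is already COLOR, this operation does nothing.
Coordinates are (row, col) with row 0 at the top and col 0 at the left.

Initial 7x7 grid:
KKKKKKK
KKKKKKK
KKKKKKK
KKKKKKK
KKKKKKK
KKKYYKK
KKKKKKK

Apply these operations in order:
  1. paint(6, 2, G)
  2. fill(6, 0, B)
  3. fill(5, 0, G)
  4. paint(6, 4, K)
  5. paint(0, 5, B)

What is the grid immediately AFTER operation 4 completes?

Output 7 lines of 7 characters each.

Answer: GGGGGGG
GGGGGGG
GGGGGGG
GGGGGGG
GGGGGGG
GGGYYGG
GGGGKGG

Derivation:
After op 1 paint(6,2,G):
KKKKKKK
KKKKKKK
KKKKKKK
KKKKKKK
KKKKKKK
KKKYYKK
KKGKKKK
After op 2 fill(6,0,B) [46 cells changed]:
BBBBBBB
BBBBBBB
BBBBBBB
BBBBBBB
BBBBBBB
BBBYYBB
BBGBBBB
After op 3 fill(5,0,G) [46 cells changed]:
GGGGGGG
GGGGGGG
GGGGGGG
GGGGGGG
GGGGGGG
GGGYYGG
GGGGGGG
After op 4 paint(6,4,K):
GGGGGGG
GGGGGGG
GGGGGGG
GGGGGGG
GGGGGGG
GGGYYGG
GGGGKGG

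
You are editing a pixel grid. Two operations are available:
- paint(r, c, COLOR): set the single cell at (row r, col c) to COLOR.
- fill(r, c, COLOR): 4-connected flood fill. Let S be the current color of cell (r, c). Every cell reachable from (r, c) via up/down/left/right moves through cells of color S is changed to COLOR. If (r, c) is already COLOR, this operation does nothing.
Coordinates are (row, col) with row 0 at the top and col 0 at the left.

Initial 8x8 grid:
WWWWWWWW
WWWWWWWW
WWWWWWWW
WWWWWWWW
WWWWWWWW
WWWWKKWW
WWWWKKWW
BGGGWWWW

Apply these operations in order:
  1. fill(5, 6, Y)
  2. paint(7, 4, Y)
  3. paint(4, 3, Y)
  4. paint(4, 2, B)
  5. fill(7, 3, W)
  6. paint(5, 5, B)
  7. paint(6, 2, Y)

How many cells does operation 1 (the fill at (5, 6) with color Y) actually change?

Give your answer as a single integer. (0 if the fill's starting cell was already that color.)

Answer: 56

Derivation:
After op 1 fill(5,6,Y) [56 cells changed]:
YYYYYYYY
YYYYYYYY
YYYYYYYY
YYYYYYYY
YYYYYYYY
YYYYKKYY
YYYYKKYY
BGGGYYYY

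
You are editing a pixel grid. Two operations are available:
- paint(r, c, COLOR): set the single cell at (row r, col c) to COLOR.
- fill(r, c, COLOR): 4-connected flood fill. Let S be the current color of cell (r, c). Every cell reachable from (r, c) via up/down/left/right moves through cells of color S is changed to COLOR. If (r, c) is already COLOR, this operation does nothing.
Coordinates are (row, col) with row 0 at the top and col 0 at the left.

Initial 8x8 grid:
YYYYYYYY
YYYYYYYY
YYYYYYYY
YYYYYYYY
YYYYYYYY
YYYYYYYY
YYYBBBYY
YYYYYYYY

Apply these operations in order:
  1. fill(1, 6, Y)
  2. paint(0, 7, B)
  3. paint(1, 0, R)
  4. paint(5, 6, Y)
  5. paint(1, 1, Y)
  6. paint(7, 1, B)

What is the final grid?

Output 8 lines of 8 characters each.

Answer: YYYYYYYB
RYYYYYYY
YYYYYYYY
YYYYYYYY
YYYYYYYY
YYYYYYYY
YYYBBBYY
YBYYYYYY

Derivation:
After op 1 fill(1,6,Y) [0 cells changed]:
YYYYYYYY
YYYYYYYY
YYYYYYYY
YYYYYYYY
YYYYYYYY
YYYYYYYY
YYYBBBYY
YYYYYYYY
After op 2 paint(0,7,B):
YYYYYYYB
YYYYYYYY
YYYYYYYY
YYYYYYYY
YYYYYYYY
YYYYYYYY
YYYBBBYY
YYYYYYYY
After op 3 paint(1,0,R):
YYYYYYYB
RYYYYYYY
YYYYYYYY
YYYYYYYY
YYYYYYYY
YYYYYYYY
YYYBBBYY
YYYYYYYY
After op 4 paint(5,6,Y):
YYYYYYYB
RYYYYYYY
YYYYYYYY
YYYYYYYY
YYYYYYYY
YYYYYYYY
YYYBBBYY
YYYYYYYY
After op 5 paint(1,1,Y):
YYYYYYYB
RYYYYYYY
YYYYYYYY
YYYYYYYY
YYYYYYYY
YYYYYYYY
YYYBBBYY
YYYYYYYY
After op 6 paint(7,1,B):
YYYYYYYB
RYYYYYYY
YYYYYYYY
YYYYYYYY
YYYYYYYY
YYYYYYYY
YYYBBBYY
YBYYYYYY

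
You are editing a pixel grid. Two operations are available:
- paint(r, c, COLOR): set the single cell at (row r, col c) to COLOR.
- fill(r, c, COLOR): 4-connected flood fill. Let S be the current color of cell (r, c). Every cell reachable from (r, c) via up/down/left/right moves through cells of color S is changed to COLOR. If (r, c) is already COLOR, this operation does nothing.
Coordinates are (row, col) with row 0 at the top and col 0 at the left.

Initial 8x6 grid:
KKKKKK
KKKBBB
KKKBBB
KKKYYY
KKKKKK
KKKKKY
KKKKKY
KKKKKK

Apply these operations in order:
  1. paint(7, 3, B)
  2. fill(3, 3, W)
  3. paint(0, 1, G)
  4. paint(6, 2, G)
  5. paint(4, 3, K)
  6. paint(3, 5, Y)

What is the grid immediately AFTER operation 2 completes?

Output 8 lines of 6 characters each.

After op 1 paint(7,3,B):
KKKKKK
KKKBBB
KKKBBB
KKKYYY
KKKKKK
KKKKKY
KKKKKY
KKKBKK
After op 2 fill(3,3,W) [3 cells changed]:
KKKKKK
KKKBBB
KKKBBB
KKKWWW
KKKKKK
KKKKKY
KKKKKY
KKKBKK

Answer: KKKKKK
KKKBBB
KKKBBB
KKKWWW
KKKKKK
KKKKKY
KKKKKY
KKKBKK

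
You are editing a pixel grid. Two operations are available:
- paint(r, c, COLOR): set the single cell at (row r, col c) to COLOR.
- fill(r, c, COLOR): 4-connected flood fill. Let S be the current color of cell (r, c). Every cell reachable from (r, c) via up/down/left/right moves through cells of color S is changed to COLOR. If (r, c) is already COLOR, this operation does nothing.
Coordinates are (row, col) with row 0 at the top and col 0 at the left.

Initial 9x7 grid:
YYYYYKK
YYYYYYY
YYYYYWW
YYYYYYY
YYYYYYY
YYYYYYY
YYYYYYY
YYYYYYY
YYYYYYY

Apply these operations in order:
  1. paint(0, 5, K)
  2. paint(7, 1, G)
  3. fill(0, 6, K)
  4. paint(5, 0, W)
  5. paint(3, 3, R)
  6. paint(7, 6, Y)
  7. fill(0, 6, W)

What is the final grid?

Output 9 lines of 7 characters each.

Answer: YYYYYWW
YYYYYYY
YYYYYWW
YYYRYYY
YYYYYYY
WYYYYYY
YYYYYYY
YGYYYYY
YYYYYYY

Derivation:
After op 1 paint(0,5,K):
YYYYYKK
YYYYYYY
YYYYYWW
YYYYYYY
YYYYYYY
YYYYYYY
YYYYYYY
YYYYYYY
YYYYYYY
After op 2 paint(7,1,G):
YYYYYKK
YYYYYYY
YYYYYWW
YYYYYYY
YYYYYYY
YYYYYYY
YYYYYYY
YGYYYYY
YYYYYYY
After op 3 fill(0,6,K) [0 cells changed]:
YYYYYKK
YYYYYYY
YYYYYWW
YYYYYYY
YYYYYYY
YYYYYYY
YYYYYYY
YGYYYYY
YYYYYYY
After op 4 paint(5,0,W):
YYYYYKK
YYYYYYY
YYYYYWW
YYYYYYY
YYYYYYY
WYYYYYY
YYYYYYY
YGYYYYY
YYYYYYY
After op 5 paint(3,3,R):
YYYYYKK
YYYYYYY
YYYYYWW
YYYRYYY
YYYYYYY
WYYYYYY
YYYYYYY
YGYYYYY
YYYYYYY
After op 6 paint(7,6,Y):
YYYYYKK
YYYYYYY
YYYYYWW
YYYRYYY
YYYYYYY
WYYYYYY
YYYYYYY
YGYYYYY
YYYYYYY
After op 7 fill(0,6,W) [2 cells changed]:
YYYYYWW
YYYYYYY
YYYYYWW
YYYRYYY
YYYYYYY
WYYYYYY
YYYYYYY
YGYYYYY
YYYYYYY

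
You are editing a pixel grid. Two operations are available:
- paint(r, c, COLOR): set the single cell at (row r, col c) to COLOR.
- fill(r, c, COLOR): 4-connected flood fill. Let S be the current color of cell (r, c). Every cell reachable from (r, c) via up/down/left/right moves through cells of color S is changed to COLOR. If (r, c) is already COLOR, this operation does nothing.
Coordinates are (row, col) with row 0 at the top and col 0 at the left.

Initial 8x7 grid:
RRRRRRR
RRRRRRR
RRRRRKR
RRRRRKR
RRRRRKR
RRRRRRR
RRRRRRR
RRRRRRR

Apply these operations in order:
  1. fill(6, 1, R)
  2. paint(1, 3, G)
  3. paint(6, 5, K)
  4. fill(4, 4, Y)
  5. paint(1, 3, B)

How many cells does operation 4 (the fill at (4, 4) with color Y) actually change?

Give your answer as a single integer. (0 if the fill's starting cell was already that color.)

Answer: 51

Derivation:
After op 1 fill(6,1,R) [0 cells changed]:
RRRRRRR
RRRRRRR
RRRRRKR
RRRRRKR
RRRRRKR
RRRRRRR
RRRRRRR
RRRRRRR
After op 2 paint(1,3,G):
RRRRRRR
RRRGRRR
RRRRRKR
RRRRRKR
RRRRRKR
RRRRRRR
RRRRRRR
RRRRRRR
After op 3 paint(6,5,K):
RRRRRRR
RRRGRRR
RRRRRKR
RRRRRKR
RRRRRKR
RRRRRRR
RRRRRKR
RRRRRRR
After op 4 fill(4,4,Y) [51 cells changed]:
YYYYYYY
YYYGYYY
YYYYYKY
YYYYYKY
YYYYYKY
YYYYYYY
YYYYYKY
YYYYYYY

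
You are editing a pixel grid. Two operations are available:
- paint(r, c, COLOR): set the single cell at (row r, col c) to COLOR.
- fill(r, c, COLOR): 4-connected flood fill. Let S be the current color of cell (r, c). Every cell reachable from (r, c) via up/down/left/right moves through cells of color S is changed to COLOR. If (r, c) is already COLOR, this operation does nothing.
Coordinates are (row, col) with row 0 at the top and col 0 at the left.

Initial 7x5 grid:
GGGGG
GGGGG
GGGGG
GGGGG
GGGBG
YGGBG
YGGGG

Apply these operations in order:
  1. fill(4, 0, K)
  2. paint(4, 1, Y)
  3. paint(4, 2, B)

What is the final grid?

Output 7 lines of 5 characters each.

After op 1 fill(4,0,K) [31 cells changed]:
KKKKK
KKKKK
KKKKK
KKKKK
KKKBK
YKKBK
YKKKK
After op 2 paint(4,1,Y):
KKKKK
KKKKK
KKKKK
KKKKK
KYKBK
YKKBK
YKKKK
After op 3 paint(4,2,B):
KKKKK
KKKKK
KKKKK
KKKKK
KYBBK
YKKBK
YKKKK

Answer: KKKKK
KKKKK
KKKKK
KKKKK
KYBBK
YKKBK
YKKKK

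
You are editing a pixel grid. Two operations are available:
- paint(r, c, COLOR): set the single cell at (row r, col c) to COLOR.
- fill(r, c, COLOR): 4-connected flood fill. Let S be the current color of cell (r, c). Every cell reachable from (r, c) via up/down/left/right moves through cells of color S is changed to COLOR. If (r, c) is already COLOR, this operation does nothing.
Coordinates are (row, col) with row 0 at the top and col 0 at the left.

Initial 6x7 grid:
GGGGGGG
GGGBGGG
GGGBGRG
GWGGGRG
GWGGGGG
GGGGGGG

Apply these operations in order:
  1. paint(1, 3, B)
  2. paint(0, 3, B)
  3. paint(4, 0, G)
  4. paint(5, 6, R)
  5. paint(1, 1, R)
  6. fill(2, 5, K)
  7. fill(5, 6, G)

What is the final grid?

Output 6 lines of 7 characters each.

After op 1 paint(1,3,B):
GGGGGGG
GGGBGGG
GGGBGRG
GWGGGRG
GWGGGGG
GGGGGGG
After op 2 paint(0,3,B):
GGGBGGG
GGGBGGG
GGGBGRG
GWGGGRG
GWGGGGG
GGGGGGG
After op 3 paint(4,0,G):
GGGBGGG
GGGBGGG
GGGBGRG
GWGGGRG
GWGGGGG
GGGGGGG
After op 4 paint(5,6,R):
GGGBGGG
GGGBGGG
GGGBGRG
GWGGGRG
GWGGGGG
GGGGGGR
After op 5 paint(1,1,R):
GGGBGGG
GRGBGGG
GGGBGRG
GWGGGRG
GWGGGGG
GGGGGGR
After op 6 fill(2,5,K) [2 cells changed]:
GGGBGGG
GRGBGGG
GGGBGKG
GWGGGKG
GWGGGGG
GGGGGGR
After op 7 fill(5,6,G) [1 cells changed]:
GGGBGGG
GRGBGGG
GGGBGKG
GWGGGKG
GWGGGGG
GGGGGGG

Answer: GGGBGGG
GRGBGGG
GGGBGKG
GWGGGKG
GWGGGGG
GGGGGGG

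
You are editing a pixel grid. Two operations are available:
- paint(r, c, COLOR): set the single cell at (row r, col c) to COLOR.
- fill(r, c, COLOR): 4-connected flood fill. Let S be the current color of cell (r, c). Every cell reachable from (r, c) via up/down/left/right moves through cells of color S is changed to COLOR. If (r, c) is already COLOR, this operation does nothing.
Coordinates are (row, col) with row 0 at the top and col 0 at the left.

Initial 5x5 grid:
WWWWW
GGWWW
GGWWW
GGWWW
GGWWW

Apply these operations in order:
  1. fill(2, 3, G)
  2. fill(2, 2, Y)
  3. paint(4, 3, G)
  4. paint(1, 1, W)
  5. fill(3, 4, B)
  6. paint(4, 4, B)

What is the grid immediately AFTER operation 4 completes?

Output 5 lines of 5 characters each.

After op 1 fill(2,3,G) [17 cells changed]:
GGGGG
GGGGG
GGGGG
GGGGG
GGGGG
After op 2 fill(2,2,Y) [25 cells changed]:
YYYYY
YYYYY
YYYYY
YYYYY
YYYYY
After op 3 paint(4,3,G):
YYYYY
YYYYY
YYYYY
YYYYY
YYYGY
After op 4 paint(1,1,W):
YYYYY
YWYYY
YYYYY
YYYYY
YYYGY

Answer: YYYYY
YWYYY
YYYYY
YYYYY
YYYGY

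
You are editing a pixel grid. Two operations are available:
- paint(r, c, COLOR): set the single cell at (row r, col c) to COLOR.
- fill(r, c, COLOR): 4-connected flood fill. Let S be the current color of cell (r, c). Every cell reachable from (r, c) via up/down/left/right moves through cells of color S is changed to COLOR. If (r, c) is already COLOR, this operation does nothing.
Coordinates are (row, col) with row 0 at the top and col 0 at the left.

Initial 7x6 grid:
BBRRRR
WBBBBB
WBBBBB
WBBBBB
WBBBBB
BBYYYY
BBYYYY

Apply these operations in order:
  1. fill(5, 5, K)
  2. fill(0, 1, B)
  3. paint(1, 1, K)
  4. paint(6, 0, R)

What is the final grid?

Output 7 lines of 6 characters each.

After op 1 fill(5,5,K) [8 cells changed]:
BBRRRR
WBBBBB
WBBBBB
WBBBBB
WBBBBB
BBKKKK
BBKKKK
After op 2 fill(0,1,B) [0 cells changed]:
BBRRRR
WBBBBB
WBBBBB
WBBBBB
WBBBBB
BBKKKK
BBKKKK
After op 3 paint(1,1,K):
BBRRRR
WKBBBB
WBBBBB
WBBBBB
WBBBBB
BBKKKK
BBKKKK
After op 4 paint(6,0,R):
BBRRRR
WKBBBB
WBBBBB
WBBBBB
WBBBBB
BBKKKK
RBKKKK

Answer: BBRRRR
WKBBBB
WBBBBB
WBBBBB
WBBBBB
BBKKKK
RBKKKK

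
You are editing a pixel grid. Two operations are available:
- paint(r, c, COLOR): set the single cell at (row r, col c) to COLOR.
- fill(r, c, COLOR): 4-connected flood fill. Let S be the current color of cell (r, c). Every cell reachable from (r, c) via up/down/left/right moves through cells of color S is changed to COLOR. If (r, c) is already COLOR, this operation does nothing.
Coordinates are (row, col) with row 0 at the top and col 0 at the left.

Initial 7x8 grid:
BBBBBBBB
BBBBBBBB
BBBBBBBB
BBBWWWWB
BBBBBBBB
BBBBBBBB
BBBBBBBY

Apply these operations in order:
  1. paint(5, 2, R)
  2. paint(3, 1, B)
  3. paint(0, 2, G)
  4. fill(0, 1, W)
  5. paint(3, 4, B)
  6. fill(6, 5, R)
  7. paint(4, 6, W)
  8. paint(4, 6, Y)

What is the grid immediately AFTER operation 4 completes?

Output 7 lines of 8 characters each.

Answer: WWGWWWWW
WWWWWWWW
WWWWWWWW
WWWWWWWW
WWWWWWWW
WWRWWWWW
WWWWWWWY

Derivation:
After op 1 paint(5,2,R):
BBBBBBBB
BBBBBBBB
BBBBBBBB
BBBWWWWB
BBBBBBBB
BBRBBBBB
BBBBBBBY
After op 2 paint(3,1,B):
BBBBBBBB
BBBBBBBB
BBBBBBBB
BBBWWWWB
BBBBBBBB
BBRBBBBB
BBBBBBBY
After op 3 paint(0,2,G):
BBGBBBBB
BBBBBBBB
BBBBBBBB
BBBWWWWB
BBBBBBBB
BBRBBBBB
BBBBBBBY
After op 4 fill(0,1,W) [49 cells changed]:
WWGWWWWW
WWWWWWWW
WWWWWWWW
WWWWWWWW
WWWWWWWW
WWRWWWWW
WWWWWWWY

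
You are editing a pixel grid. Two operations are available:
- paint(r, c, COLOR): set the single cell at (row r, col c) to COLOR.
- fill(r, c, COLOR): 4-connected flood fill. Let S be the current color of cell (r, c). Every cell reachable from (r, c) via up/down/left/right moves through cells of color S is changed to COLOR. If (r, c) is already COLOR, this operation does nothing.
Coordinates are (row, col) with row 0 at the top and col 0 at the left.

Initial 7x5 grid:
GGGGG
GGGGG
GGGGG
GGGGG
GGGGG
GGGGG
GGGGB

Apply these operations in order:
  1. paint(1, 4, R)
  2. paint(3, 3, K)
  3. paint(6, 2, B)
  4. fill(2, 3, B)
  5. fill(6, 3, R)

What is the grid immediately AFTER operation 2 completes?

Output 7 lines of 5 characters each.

Answer: GGGGG
GGGGR
GGGGG
GGGKG
GGGGG
GGGGG
GGGGB

Derivation:
After op 1 paint(1,4,R):
GGGGG
GGGGR
GGGGG
GGGGG
GGGGG
GGGGG
GGGGB
After op 2 paint(3,3,K):
GGGGG
GGGGR
GGGGG
GGGKG
GGGGG
GGGGG
GGGGB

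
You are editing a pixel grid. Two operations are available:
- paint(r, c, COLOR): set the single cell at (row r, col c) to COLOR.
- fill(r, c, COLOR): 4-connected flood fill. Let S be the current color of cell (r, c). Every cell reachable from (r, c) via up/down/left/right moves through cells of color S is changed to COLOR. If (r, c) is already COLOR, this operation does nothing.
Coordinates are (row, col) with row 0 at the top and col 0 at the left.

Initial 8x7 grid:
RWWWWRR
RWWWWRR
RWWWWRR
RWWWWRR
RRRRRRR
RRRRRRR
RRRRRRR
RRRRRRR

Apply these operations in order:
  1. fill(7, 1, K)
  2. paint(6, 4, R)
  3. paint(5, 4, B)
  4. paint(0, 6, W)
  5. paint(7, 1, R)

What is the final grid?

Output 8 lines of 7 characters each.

Answer: KWWWWKW
KWWWWKK
KWWWWKK
KWWWWKK
KKKKKKK
KKKKBKK
KKKKRKK
KRKKKKK

Derivation:
After op 1 fill(7,1,K) [40 cells changed]:
KWWWWKK
KWWWWKK
KWWWWKK
KWWWWKK
KKKKKKK
KKKKKKK
KKKKKKK
KKKKKKK
After op 2 paint(6,4,R):
KWWWWKK
KWWWWKK
KWWWWKK
KWWWWKK
KKKKKKK
KKKKKKK
KKKKRKK
KKKKKKK
After op 3 paint(5,4,B):
KWWWWKK
KWWWWKK
KWWWWKK
KWWWWKK
KKKKKKK
KKKKBKK
KKKKRKK
KKKKKKK
After op 4 paint(0,6,W):
KWWWWKW
KWWWWKK
KWWWWKK
KWWWWKK
KKKKKKK
KKKKBKK
KKKKRKK
KKKKKKK
After op 5 paint(7,1,R):
KWWWWKW
KWWWWKK
KWWWWKK
KWWWWKK
KKKKKKK
KKKKBKK
KKKKRKK
KRKKKKK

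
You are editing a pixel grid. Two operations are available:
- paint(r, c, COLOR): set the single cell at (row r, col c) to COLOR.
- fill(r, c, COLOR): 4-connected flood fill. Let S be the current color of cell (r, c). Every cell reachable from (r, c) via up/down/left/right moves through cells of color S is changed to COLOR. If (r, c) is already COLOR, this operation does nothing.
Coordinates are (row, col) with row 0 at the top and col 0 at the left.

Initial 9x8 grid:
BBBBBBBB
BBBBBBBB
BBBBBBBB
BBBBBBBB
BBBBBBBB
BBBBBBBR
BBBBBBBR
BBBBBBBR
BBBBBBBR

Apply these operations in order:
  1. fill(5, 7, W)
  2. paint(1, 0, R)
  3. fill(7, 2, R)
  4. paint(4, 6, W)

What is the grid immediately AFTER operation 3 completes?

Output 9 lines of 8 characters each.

After op 1 fill(5,7,W) [4 cells changed]:
BBBBBBBB
BBBBBBBB
BBBBBBBB
BBBBBBBB
BBBBBBBB
BBBBBBBW
BBBBBBBW
BBBBBBBW
BBBBBBBW
After op 2 paint(1,0,R):
BBBBBBBB
RBBBBBBB
BBBBBBBB
BBBBBBBB
BBBBBBBB
BBBBBBBW
BBBBBBBW
BBBBBBBW
BBBBBBBW
After op 3 fill(7,2,R) [67 cells changed]:
RRRRRRRR
RRRRRRRR
RRRRRRRR
RRRRRRRR
RRRRRRRR
RRRRRRRW
RRRRRRRW
RRRRRRRW
RRRRRRRW

Answer: RRRRRRRR
RRRRRRRR
RRRRRRRR
RRRRRRRR
RRRRRRRR
RRRRRRRW
RRRRRRRW
RRRRRRRW
RRRRRRRW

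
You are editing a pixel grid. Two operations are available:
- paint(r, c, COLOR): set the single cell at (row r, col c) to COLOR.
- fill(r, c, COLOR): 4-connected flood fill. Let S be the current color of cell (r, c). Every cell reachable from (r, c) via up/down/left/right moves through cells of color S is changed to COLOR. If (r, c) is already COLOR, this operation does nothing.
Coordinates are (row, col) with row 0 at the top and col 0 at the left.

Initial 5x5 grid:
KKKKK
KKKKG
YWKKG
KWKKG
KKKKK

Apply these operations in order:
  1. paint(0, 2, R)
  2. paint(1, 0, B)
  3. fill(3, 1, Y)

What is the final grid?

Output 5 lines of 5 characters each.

After op 1 paint(0,2,R):
KKRKK
KKKKG
YWKKG
KWKKG
KKKKK
After op 2 paint(1,0,B):
KKRKK
BKKKG
YWKKG
KWKKG
KKKKK
After op 3 fill(3,1,Y) [2 cells changed]:
KKRKK
BKKKG
YYKKG
KYKKG
KKKKK

Answer: KKRKK
BKKKG
YYKKG
KYKKG
KKKKK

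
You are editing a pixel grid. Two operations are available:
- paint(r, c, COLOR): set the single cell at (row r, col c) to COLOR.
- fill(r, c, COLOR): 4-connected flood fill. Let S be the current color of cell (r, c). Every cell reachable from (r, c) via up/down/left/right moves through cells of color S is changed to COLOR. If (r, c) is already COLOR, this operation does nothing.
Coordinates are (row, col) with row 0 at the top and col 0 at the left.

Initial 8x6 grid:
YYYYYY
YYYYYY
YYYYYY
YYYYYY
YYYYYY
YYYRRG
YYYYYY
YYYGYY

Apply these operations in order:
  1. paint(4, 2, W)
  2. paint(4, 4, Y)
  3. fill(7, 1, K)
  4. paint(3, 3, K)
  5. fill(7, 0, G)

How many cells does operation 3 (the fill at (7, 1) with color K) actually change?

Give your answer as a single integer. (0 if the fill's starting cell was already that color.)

Answer: 43

Derivation:
After op 1 paint(4,2,W):
YYYYYY
YYYYYY
YYYYYY
YYYYYY
YYWYYY
YYYRRG
YYYYYY
YYYGYY
After op 2 paint(4,4,Y):
YYYYYY
YYYYYY
YYYYYY
YYYYYY
YYWYYY
YYYRRG
YYYYYY
YYYGYY
After op 3 fill(7,1,K) [43 cells changed]:
KKKKKK
KKKKKK
KKKKKK
KKKKKK
KKWKKK
KKKRRG
KKKKKK
KKKGKK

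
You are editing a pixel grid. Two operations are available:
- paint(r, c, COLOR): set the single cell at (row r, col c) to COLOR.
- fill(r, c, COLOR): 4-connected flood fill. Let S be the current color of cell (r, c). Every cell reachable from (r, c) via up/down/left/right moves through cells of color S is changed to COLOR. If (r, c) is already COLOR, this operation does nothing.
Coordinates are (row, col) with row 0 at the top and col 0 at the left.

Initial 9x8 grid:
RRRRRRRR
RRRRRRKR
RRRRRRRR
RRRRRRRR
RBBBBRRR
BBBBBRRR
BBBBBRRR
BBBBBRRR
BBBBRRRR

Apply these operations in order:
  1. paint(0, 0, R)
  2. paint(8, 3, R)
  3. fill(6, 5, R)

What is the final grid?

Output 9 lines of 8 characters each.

After op 1 paint(0,0,R):
RRRRRRRR
RRRRRRKR
RRRRRRRR
RRRRRRRR
RBBBBRRR
BBBBBRRR
BBBBBRRR
BBBBBRRR
BBBBRRRR
After op 2 paint(8,3,R):
RRRRRRRR
RRRRRRKR
RRRRRRRR
RRRRRRRR
RBBBBRRR
BBBBBRRR
BBBBBRRR
BBBBBRRR
BBBRRRRR
After op 3 fill(6,5,R) [0 cells changed]:
RRRRRRRR
RRRRRRKR
RRRRRRRR
RRRRRRRR
RBBBBRRR
BBBBBRRR
BBBBBRRR
BBBBBRRR
BBBRRRRR

Answer: RRRRRRRR
RRRRRRKR
RRRRRRRR
RRRRRRRR
RBBBBRRR
BBBBBRRR
BBBBBRRR
BBBBBRRR
BBBRRRRR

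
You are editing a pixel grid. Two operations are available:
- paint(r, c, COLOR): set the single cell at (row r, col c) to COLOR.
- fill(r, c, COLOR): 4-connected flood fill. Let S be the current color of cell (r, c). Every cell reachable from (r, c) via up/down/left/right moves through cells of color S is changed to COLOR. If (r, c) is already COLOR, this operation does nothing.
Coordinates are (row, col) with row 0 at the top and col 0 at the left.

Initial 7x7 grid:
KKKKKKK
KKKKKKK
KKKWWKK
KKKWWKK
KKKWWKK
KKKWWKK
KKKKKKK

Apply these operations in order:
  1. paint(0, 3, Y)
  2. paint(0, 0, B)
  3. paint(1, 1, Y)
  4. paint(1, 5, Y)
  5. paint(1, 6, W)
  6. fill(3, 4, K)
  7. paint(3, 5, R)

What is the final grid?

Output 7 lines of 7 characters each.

Answer: BKKYKKK
KYKKKYW
KKKKKKK
KKKKKRK
KKKKKKK
KKKKKKK
KKKKKKK

Derivation:
After op 1 paint(0,3,Y):
KKKYKKK
KKKKKKK
KKKWWKK
KKKWWKK
KKKWWKK
KKKWWKK
KKKKKKK
After op 2 paint(0,0,B):
BKKYKKK
KKKKKKK
KKKWWKK
KKKWWKK
KKKWWKK
KKKWWKK
KKKKKKK
After op 3 paint(1,1,Y):
BKKYKKK
KYKKKKK
KKKWWKK
KKKWWKK
KKKWWKK
KKKWWKK
KKKKKKK
After op 4 paint(1,5,Y):
BKKYKKK
KYKKKYK
KKKWWKK
KKKWWKK
KKKWWKK
KKKWWKK
KKKKKKK
After op 5 paint(1,6,W):
BKKYKKK
KYKKKYW
KKKWWKK
KKKWWKK
KKKWWKK
KKKWWKK
KKKKKKK
After op 6 fill(3,4,K) [8 cells changed]:
BKKYKKK
KYKKKYW
KKKKKKK
KKKKKKK
KKKKKKK
KKKKKKK
KKKKKKK
After op 7 paint(3,5,R):
BKKYKKK
KYKKKYW
KKKKKKK
KKKKKRK
KKKKKKK
KKKKKKK
KKKKKKK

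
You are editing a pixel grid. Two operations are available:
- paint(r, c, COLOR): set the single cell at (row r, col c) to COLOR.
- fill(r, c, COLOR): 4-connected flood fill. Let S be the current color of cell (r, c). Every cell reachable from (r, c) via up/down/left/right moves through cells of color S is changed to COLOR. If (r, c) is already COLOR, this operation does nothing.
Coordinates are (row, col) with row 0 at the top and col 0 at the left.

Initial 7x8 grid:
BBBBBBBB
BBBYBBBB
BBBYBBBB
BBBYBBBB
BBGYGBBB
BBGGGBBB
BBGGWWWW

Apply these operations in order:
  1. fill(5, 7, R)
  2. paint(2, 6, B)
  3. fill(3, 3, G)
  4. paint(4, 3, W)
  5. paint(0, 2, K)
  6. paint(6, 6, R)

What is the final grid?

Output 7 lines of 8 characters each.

After op 1 fill(5,7,R) [41 cells changed]:
RRRRRRRR
RRRYRRRR
RRRYRRRR
RRRYRRRR
RRGYGRRR
RRGGGRRR
RRGGWWWW
After op 2 paint(2,6,B):
RRRRRRRR
RRRYRRRR
RRRYRRBR
RRRYRRRR
RRGYGRRR
RRGGGRRR
RRGGWWWW
After op 3 fill(3,3,G) [4 cells changed]:
RRRRRRRR
RRRGRRRR
RRRGRRBR
RRRGRRRR
RRGGGRRR
RRGGGRRR
RRGGWWWW
After op 4 paint(4,3,W):
RRRRRRRR
RRRGRRRR
RRRGRRBR
RRRGRRRR
RRGWGRRR
RRGGGRRR
RRGGWWWW
After op 5 paint(0,2,K):
RRKRRRRR
RRRGRRRR
RRRGRRBR
RRRGRRRR
RRGWGRRR
RRGGGRRR
RRGGWWWW
After op 6 paint(6,6,R):
RRKRRRRR
RRRGRRRR
RRRGRRBR
RRRGRRRR
RRGWGRRR
RRGGGRRR
RRGGWWRW

Answer: RRKRRRRR
RRRGRRRR
RRRGRRBR
RRRGRRRR
RRGWGRRR
RRGGGRRR
RRGGWWRW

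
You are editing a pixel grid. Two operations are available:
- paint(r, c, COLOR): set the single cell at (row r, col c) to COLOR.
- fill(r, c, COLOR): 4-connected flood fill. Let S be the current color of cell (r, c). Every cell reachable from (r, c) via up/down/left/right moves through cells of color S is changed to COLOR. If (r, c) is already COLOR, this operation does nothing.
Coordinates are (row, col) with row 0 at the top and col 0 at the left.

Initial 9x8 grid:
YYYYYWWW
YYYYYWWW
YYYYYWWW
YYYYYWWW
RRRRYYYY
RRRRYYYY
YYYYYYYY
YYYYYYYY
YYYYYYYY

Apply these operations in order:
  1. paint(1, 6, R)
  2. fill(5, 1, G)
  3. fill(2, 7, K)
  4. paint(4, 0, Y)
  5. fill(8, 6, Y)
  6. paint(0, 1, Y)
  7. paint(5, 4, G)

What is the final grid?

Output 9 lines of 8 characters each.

Answer: YYYYYKKK
YYYYYKRK
YYYYYKKK
YYYYYKKK
YGGGYYYY
GGGGGYYY
YYYYYYYY
YYYYYYYY
YYYYYYYY

Derivation:
After op 1 paint(1,6,R):
YYYYYWWW
YYYYYWRW
YYYYYWWW
YYYYYWWW
RRRRYYYY
RRRRYYYY
YYYYYYYY
YYYYYYYY
YYYYYYYY
After op 2 fill(5,1,G) [8 cells changed]:
YYYYYWWW
YYYYYWRW
YYYYYWWW
YYYYYWWW
GGGGYYYY
GGGGYYYY
YYYYYYYY
YYYYYYYY
YYYYYYYY
After op 3 fill(2,7,K) [11 cells changed]:
YYYYYKKK
YYYYYKRK
YYYYYKKK
YYYYYKKK
GGGGYYYY
GGGGYYYY
YYYYYYYY
YYYYYYYY
YYYYYYYY
After op 4 paint(4,0,Y):
YYYYYKKK
YYYYYKRK
YYYYYKKK
YYYYYKKK
YGGGYYYY
GGGGYYYY
YYYYYYYY
YYYYYYYY
YYYYYYYY
After op 5 fill(8,6,Y) [0 cells changed]:
YYYYYKKK
YYYYYKRK
YYYYYKKK
YYYYYKKK
YGGGYYYY
GGGGYYYY
YYYYYYYY
YYYYYYYY
YYYYYYYY
After op 6 paint(0,1,Y):
YYYYYKKK
YYYYYKRK
YYYYYKKK
YYYYYKKK
YGGGYYYY
GGGGYYYY
YYYYYYYY
YYYYYYYY
YYYYYYYY
After op 7 paint(5,4,G):
YYYYYKKK
YYYYYKRK
YYYYYKKK
YYYYYKKK
YGGGYYYY
GGGGGYYY
YYYYYYYY
YYYYYYYY
YYYYYYYY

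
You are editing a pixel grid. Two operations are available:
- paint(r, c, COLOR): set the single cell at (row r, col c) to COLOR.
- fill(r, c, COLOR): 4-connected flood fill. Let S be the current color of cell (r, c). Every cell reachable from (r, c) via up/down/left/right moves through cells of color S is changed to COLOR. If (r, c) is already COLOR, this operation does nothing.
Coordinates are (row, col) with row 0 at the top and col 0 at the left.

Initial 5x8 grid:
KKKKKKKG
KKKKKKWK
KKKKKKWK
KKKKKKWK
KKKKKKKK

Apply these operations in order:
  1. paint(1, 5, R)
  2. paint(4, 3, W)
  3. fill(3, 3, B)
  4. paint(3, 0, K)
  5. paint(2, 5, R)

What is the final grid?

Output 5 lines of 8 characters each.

After op 1 paint(1,5,R):
KKKKKKKG
KKKKKRWK
KKKKKKWK
KKKKKKWK
KKKKKKKK
After op 2 paint(4,3,W):
KKKKKKKG
KKKKKRWK
KKKKKKWK
KKKKKKWK
KKKWKKKK
After op 3 fill(3,3,B) [34 cells changed]:
BBBBBBBG
BBBBBRWB
BBBBBBWB
BBBBBBWB
BBBWBBBB
After op 4 paint(3,0,K):
BBBBBBBG
BBBBBRWB
BBBBBBWB
KBBBBBWB
BBBWBBBB
After op 5 paint(2,5,R):
BBBBBBBG
BBBBBRWB
BBBBBRWB
KBBBBBWB
BBBWBBBB

Answer: BBBBBBBG
BBBBBRWB
BBBBBRWB
KBBBBBWB
BBBWBBBB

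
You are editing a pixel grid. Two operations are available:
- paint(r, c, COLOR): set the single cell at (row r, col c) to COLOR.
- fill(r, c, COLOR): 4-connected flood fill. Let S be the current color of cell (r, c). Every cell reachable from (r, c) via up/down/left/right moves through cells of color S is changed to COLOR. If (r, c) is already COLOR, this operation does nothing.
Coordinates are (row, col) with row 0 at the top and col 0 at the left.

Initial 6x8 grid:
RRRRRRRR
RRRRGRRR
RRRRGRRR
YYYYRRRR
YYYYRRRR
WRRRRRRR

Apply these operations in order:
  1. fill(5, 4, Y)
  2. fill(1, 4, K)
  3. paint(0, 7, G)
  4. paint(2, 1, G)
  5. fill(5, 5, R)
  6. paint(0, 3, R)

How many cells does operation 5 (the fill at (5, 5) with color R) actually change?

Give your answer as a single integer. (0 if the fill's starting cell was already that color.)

Answer: 43

Derivation:
After op 1 fill(5,4,Y) [37 cells changed]:
YYYYYYYY
YYYYGYYY
YYYYGYYY
YYYYYYYY
YYYYYYYY
WYYYYYYY
After op 2 fill(1,4,K) [2 cells changed]:
YYYYYYYY
YYYYKYYY
YYYYKYYY
YYYYYYYY
YYYYYYYY
WYYYYYYY
After op 3 paint(0,7,G):
YYYYYYYG
YYYYKYYY
YYYYKYYY
YYYYYYYY
YYYYYYYY
WYYYYYYY
After op 4 paint(2,1,G):
YYYYYYYG
YYYYKYYY
YGYYKYYY
YYYYYYYY
YYYYYYYY
WYYYYYYY
After op 5 fill(5,5,R) [43 cells changed]:
RRRRRRRG
RRRRKRRR
RGRRKRRR
RRRRRRRR
RRRRRRRR
WRRRRRRR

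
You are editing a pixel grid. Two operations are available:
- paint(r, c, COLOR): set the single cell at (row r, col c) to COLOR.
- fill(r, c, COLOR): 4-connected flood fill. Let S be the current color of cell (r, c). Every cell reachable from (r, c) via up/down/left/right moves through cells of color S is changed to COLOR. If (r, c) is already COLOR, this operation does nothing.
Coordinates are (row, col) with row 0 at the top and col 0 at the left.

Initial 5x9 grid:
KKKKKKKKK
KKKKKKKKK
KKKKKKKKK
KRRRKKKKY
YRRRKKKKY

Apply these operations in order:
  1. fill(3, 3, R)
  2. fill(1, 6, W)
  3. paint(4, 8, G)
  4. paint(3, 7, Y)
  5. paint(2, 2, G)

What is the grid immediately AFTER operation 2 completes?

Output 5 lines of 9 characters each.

After op 1 fill(3,3,R) [0 cells changed]:
KKKKKKKKK
KKKKKKKKK
KKKKKKKKK
KRRRKKKKY
YRRRKKKKY
After op 2 fill(1,6,W) [36 cells changed]:
WWWWWWWWW
WWWWWWWWW
WWWWWWWWW
WRRRWWWWY
YRRRWWWWY

Answer: WWWWWWWWW
WWWWWWWWW
WWWWWWWWW
WRRRWWWWY
YRRRWWWWY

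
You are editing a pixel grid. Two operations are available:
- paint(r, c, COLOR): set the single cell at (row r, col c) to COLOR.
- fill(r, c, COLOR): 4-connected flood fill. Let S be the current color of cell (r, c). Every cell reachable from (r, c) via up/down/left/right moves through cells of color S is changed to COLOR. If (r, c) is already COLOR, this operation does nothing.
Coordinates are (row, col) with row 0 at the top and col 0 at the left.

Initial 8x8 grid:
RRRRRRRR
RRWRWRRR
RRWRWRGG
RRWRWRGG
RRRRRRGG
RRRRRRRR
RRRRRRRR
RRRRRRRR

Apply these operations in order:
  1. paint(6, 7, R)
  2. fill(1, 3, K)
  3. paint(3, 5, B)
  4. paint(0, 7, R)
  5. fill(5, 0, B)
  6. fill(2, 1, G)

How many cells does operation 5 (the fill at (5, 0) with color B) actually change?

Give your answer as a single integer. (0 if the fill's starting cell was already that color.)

After op 1 paint(6,7,R):
RRRRRRRR
RRWRWRRR
RRWRWRGG
RRWRWRGG
RRRRRRGG
RRRRRRRR
RRRRRRRR
RRRRRRRR
After op 2 fill(1,3,K) [52 cells changed]:
KKKKKKKK
KKWKWKKK
KKWKWKGG
KKWKWKGG
KKKKKKGG
KKKKKKKK
KKKKKKKK
KKKKKKKK
After op 3 paint(3,5,B):
KKKKKKKK
KKWKWKKK
KKWKWKGG
KKWKWBGG
KKKKKKGG
KKKKKKKK
KKKKKKKK
KKKKKKKK
After op 4 paint(0,7,R):
KKKKKKKR
KKWKWKKK
KKWKWKGG
KKWKWBGG
KKKKKKGG
KKKKKKKK
KKKKKKKK
KKKKKKKK
After op 5 fill(5,0,B) [50 cells changed]:
BBBBBBBR
BBWBWBBB
BBWBWBGG
BBWBWBGG
BBBBBBGG
BBBBBBBB
BBBBBBBB
BBBBBBBB

Answer: 50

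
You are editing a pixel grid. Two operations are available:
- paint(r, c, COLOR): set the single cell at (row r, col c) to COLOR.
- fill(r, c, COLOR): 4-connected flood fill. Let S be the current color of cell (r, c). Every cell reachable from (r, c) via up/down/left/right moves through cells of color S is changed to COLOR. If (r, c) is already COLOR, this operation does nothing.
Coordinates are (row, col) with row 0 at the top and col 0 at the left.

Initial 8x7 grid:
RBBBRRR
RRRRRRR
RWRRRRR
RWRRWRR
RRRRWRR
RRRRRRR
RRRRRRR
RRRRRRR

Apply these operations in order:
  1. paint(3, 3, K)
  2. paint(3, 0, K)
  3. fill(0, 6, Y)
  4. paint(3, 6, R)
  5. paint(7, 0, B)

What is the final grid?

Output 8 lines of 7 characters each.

After op 1 paint(3,3,K):
RBBBRRR
RRRRRRR
RWRRRRR
RWRKWRR
RRRRWRR
RRRRRRR
RRRRRRR
RRRRRRR
After op 2 paint(3,0,K):
RBBBRRR
RRRRRRR
RWRRRRR
KWRKWRR
RRRRWRR
RRRRRRR
RRRRRRR
RRRRRRR
After op 3 fill(0,6,Y) [47 cells changed]:
YBBBYYY
YYYYYYY
YWYYYYY
KWYKWYY
YYYYWYY
YYYYYYY
YYYYYYY
YYYYYYY
After op 4 paint(3,6,R):
YBBBYYY
YYYYYYY
YWYYYYY
KWYKWYR
YYYYWYY
YYYYYYY
YYYYYYY
YYYYYYY
After op 5 paint(7,0,B):
YBBBYYY
YYYYYYY
YWYYYYY
KWYKWYR
YYYYWYY
YYYYYYY
YYYYYYY
BYYYYYY

Answer: YBBBYYY
YYYYYYY
YWYYYYY
KWYKWYR
YYYYWYY
YYYYYYY
YYYYYYY
BYYYYYY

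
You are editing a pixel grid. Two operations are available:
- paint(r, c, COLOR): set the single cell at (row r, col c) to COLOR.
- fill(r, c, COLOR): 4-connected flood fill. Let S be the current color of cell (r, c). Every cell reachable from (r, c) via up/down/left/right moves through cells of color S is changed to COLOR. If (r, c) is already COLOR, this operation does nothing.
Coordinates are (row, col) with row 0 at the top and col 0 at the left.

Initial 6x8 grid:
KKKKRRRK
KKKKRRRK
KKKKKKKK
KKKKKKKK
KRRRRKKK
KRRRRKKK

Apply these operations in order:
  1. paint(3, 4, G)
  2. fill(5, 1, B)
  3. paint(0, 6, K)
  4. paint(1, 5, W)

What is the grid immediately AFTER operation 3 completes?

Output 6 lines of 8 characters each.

After op 1 paint(3,4,G):
KKKKRRRK
KKKKRRRK
KKKKKKKK
KKKKGKKK
KRRRRKKK
KRRRRKKK
After op 2 fill(5,1,B) [8 cells changed]:
KKKKRRRK
KKKKRRRK
KKKKKKKK
KKKKGKKK
KBBBBKKK
KBBBBKKK
After op 3 paint(0,6,K):
KKKKRRKK
KKKKRRRK
KKKKKKKK
KKKKGKKK
KBBBBKKK
KBBBBKKK

Answer: KKKKRRKK
KKKKRRRK
KKKKKKKK
KKKKGKKK
KBBBBKKK
KBBBBKKK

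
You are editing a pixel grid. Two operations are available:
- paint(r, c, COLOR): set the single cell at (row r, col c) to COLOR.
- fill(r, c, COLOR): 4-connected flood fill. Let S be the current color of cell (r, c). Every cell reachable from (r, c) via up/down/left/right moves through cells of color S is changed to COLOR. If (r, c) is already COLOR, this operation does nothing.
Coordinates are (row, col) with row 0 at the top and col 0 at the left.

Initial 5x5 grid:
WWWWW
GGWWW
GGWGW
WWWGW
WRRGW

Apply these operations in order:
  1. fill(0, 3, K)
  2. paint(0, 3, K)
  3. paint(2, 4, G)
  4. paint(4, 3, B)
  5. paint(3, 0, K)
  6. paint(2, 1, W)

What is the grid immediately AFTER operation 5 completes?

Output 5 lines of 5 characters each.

After op 1 fill(0,3,K) [16 cells changed]:
KKKKK
GGKKK
GGKGK
KKKGK
KRRGK
After op 2 paint(0,3,K):
KKKKK
GGKKK
GGKGK
KKKGK
KRRGK
After op 3 paint(2,4,G):
KKKKK
GGKKK
GGKGG
KKKGK
KRRGK
After op 4 paint(4,3,B):
KKKKK
GGKKK
GGKGG
KKKGK
KRRBK
After op 5 paint(3,0,K):
KKKKK
GGKKK
GGKGG
KKKGK
KRRBK

Answer: KKKKK
GGKKK
GGKGG
KKKGK
KRRBK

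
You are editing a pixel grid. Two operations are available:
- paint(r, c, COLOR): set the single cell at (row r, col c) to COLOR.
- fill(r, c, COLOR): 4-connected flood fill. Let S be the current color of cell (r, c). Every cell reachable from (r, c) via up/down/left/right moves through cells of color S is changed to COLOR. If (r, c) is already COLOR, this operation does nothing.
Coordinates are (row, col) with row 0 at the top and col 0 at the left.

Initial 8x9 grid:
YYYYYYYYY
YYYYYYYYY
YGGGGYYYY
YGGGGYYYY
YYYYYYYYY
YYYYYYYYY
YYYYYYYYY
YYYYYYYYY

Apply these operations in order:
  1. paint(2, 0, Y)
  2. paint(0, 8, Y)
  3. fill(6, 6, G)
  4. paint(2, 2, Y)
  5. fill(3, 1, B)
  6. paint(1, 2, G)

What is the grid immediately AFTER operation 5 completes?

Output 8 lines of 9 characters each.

After op 1 paint(2,0,Y):
YYYYYYYYY
YYYYYYYYY
YGGGGYYYY
YGGGGYYYY
YYYYYYYYY
YYYYYYYYY
YYYYYYYYY
YYYYYYYYY
After op 2 paint(0,8,Y):
YYYYYYYYY
YYYYYYYYY
YGGGGYYYY
YGGGGYYYY
YYYYYYYYY
YYYYYYYYY
YYYYYYYYY
YYYYYYYYY
After op 3 fill(6,6,G) [64 cells changed]:
GGGGGGGGG
GGGGGGGGG
GGGGGGGGG
GGGGGGGGG
GGGGGGGGG
GGGGGGGGG
GGGGGGGGG
GGGGGGGGG
After op 4 paint(2,2,Y):
GGGGGGGGG
GGGGGGGGG
GGYGGGGGG
GGGGGGGGG
GGGGGGGGG
GGGGGGGGG
GGGGGGGGG
GGGGGGGGG
After op 5 fill(3,1,B) [71 cells changed]:
BBBBBBBBB
BBBBBBBBB
BBYBBBBBB
BBBBBBBBB
BBBBBBBBB
BBBBBBBBB
BBBBBBBBB
BBBBBBBBB

Answer: BBBBBBBBB
BBBBBBBBB
BBYBBBBBB
BBBBBBBBB
BBBBBBBBB
BBBBBBBBB
BBBBBBBBB
BBBBBBBBB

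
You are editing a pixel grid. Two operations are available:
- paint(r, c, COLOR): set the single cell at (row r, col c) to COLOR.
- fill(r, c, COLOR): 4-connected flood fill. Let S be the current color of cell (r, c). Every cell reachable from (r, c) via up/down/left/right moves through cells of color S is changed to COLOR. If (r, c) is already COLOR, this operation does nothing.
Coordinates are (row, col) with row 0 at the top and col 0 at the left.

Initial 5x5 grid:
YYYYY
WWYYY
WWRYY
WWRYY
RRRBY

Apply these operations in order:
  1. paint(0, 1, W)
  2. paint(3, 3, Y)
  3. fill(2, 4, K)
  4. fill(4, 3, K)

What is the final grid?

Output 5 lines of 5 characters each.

Answer: YWKKK
WWKKK
WWRKK
WWRKK
RRRKK

Derivation:
After op 1 paint(0,1,W):
YWYYY
WWYYY
WWRYY
WWRYY
RRRBY
After op 2 paint(3,3,Y):
YWYYY
WWYYY
WWRYY
WWRYY
RRRBY
After op 3 fill(2,4,K) [11 cells changed]:
YWKKK
WWKKK
WWRKK
WWRKK
RRRBK
After op 4 fill(4,3,K) [1 cells changed]:
YWKKK
WWKKK
WWRKK
WWRKK
RRRKK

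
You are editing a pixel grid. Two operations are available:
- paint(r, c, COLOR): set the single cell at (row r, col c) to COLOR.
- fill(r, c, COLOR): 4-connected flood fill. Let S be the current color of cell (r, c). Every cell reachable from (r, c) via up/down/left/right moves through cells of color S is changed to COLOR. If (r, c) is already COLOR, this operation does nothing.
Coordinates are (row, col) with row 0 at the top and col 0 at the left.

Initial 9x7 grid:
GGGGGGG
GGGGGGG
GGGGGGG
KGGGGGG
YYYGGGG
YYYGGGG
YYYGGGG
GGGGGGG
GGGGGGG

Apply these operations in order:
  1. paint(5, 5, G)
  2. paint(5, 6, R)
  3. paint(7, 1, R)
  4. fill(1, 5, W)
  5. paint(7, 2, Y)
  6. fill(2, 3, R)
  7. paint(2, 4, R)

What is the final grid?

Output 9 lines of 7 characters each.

After op 1 paint(5,5,G):
GGGGGGG
GGGGGGG
GGGGGGG
KGGGGGG
YYYGGGG
YYYGGGG
YYYGGGG
GGGGGGG
GGGGGGG
After op 2 paint(5,6,R):
GGGGGGG
GGGGGGG
GGGGGGG
KGGGGGG
YYYGGGG
YYYGGGR
YYYGGGG
GGGGGGG
GGGGGGG
After op 3 paint(7,1,R):
GGGGGGG
GGGGGGG
GGGGGGG
KGGGGGG
YYYGGGG
YYYGGGR
YYYGGGG
GRGGGGG
GGGGGGG
After op 4 fill(1,5,W) [51 cells changed]:
WWWWWWW
WWWWWWW
WWWWWWW
KWWWWWW
YYYWWWW
YYYWWWR
YYYWWWW
WRWWWWW
WWWWWWW
After op 5 paint(7,2,Y):
WWWWWWW
WWWWWWW
WWWWWWW
KWWWWWW
YYYWWWW
YYYWWWR
YYYWWWW
WRYWWWW
WWWWWWW
After op 6 fill(2,3,R) [50 cells changed]:
RRRRRRR
RRRRRRR
RRRRRRR
KRRRRRR
YYYRRRR
YYYRRRR
YYYRRRR
RRYRRRR
RRRRRRR
After op 7 paint(2,4,R):
RRRRRRR
RRRRRRR
RRRRRRR
KRRRRRR
YYYRRRR
YYYRRRR
YYYRRRR
RRYRRRR
RRRRRRR

Answer: RRRRRRR
RRRRRRR
RRRRRRR
KRRRRRR
YYYRRRR
YYYRRRR
YYYRRRR
RRYRRRR
RRRRRRR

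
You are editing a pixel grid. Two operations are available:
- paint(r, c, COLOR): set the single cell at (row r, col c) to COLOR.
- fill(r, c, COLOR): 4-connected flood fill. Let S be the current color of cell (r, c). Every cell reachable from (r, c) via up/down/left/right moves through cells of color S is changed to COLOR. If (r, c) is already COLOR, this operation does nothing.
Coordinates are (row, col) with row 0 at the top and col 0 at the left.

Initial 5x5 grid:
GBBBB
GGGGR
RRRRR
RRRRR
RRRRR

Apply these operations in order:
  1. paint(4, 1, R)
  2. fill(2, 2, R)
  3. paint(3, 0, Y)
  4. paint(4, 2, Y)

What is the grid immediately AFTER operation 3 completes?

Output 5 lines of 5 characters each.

Answer: GBBBB
GGGGR
RRRRR
YRRRR
RRRRR

Derivation:
After op 1 paint(4,1,R):
GBBBB
GGGGR
RRRRR
RRRRR
RRRRR
After op 2 fill(2,2,R) [0 cells changed]:
GBBBB
GGGGR
RRRRR
RRRRR
RRRRR
After op 3 paint(3,0,Y):
GBBBB
GGGGR
RRRRR
YRRRR
RRRRR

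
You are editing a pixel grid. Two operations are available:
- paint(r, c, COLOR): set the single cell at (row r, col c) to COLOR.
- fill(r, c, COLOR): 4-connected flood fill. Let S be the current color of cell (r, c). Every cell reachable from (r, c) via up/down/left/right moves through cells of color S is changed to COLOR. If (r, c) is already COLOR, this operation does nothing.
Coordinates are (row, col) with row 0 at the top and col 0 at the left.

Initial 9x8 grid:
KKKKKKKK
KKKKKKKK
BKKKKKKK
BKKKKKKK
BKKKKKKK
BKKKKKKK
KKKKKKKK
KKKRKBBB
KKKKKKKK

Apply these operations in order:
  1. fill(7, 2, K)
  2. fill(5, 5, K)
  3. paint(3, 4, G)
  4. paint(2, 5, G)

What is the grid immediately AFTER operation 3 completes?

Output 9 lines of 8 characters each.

Answer: KKKKKKKK
KKKKKKKK
BKKKKKKK
BKKKGKKK
BKKKKKKK
BKKKKKKK
KKKKKKKK
KKKRKBBB
KKKKKKKK

Derivation:
After op 1 fill(7,2,K) [0 cells changed]:
KKKKKKKK
KKKKKKKK
BKKKKKKK
BKKKKKKK
BKKKKKKK
BKKKKKKK
KKKKKKKK
KKKRKBBB
KKKKKKKK
After op 2 fill(5,5,K) [0 cells changed]:
KKKKKKKK
KKKKKKKK
BKKKKKKK
BKKKKKKK
BKKKKKKK
BKKKKKKK
KKKKKKKK
KKKRKBBB
KKKKKKKK
After op 3 paint(3,4,G):
KKKKKKKK
KKKKKKKK
BKKKKKKK
BKKKGKKK
BKKKKKKK
BKKKKKKK
KKKKKKKK
KKKRKBBB
KKKKKKKK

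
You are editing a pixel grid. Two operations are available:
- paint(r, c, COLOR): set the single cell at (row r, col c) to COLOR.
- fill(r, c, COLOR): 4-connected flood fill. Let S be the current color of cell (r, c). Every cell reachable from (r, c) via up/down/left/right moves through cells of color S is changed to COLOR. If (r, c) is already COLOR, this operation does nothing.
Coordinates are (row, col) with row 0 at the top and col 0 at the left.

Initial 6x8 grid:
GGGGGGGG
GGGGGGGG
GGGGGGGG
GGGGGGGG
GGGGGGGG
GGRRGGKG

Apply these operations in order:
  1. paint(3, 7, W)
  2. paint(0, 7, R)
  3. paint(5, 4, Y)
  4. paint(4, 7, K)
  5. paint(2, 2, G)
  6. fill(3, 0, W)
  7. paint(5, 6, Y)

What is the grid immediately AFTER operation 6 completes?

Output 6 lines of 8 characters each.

Answer: WWWWWWWR
WWWWWWWW
WWWWWWWW
WWWWWWWW
WWWWWWWK
WWRRYWKG

Derivation:
After op 1 paint(3,7,W):
GGGGGGGG
GGGGGGGG
GGGGGGGG
GGGGGGGW
GGGGGGGG
GGRRGGKG
After op 2 paint(0,7,R):
GGGGGGGR
GGGGGGGG
GGGGGGGG
GGGGGGGW
GGGGGGGG
GGRRGGKG
After op 3 paint(5,4,Y):
GGGGGGGR
GGGGGGGG
GGGGGGGG
GGGGGGGW
GGGGGGGG
GGRRYGKG
After op 4 paint(4,7,K):
GGGGGGGR
GGGGGGGG
GGGGGGGG
GGGGGGGW
GGGGGGGK
GGRRYGKG
After op 5 paint(2,2,G):
GGGGGGGR
GGGGGGGG
GGGGGGGG
GGGGGGGW
GGGGGGGK
GGRRYGKG
After op 6 fill(3,0,W) [40 cells changed]:
WWWWWWWR
WWWWWWWW
WWWWWWWW
WWWWWWWW
WWWWWWWK
WWRRYWKG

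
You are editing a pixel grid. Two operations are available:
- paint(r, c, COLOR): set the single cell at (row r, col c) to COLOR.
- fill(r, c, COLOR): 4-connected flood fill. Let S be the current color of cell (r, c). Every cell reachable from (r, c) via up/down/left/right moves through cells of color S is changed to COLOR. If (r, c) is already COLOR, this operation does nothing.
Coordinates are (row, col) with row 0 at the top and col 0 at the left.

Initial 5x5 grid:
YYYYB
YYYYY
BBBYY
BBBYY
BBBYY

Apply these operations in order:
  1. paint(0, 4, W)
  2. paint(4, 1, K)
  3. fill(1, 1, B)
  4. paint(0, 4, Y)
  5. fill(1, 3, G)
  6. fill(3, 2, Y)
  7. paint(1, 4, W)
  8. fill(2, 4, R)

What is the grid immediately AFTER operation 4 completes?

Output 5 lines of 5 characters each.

Answer: BBBBY
BBBBB
BBBBB
BBBBB
BKBBB

Derivation:
After op 1 paint(0,4,W):
YYYYW
YYYYY
BBBYY
BBBYY
BBBYY
After op 2 paint(4,1,K):
YYYYW
YYYYY
BBBYY
BBBYY
BKBYY
After op 3 fill(1,1,B) [15 cells changed]:
BBBBW
BBBBB
BBBBB
BBBBB
BKBBB
After op 4 paint(0,4,Y):
BBBBY
BBBBB
BBBBB
BBBBB
BKBBB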